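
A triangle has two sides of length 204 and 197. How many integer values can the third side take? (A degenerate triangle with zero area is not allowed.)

393

The triangle inequality gives |204 − 197| < c < 204 + 197, i.e. 7 < c < 401.
So c can be any integer from 8 to 400: 393 values.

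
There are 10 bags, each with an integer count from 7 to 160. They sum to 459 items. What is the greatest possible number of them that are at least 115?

Suppose k of them are at least 115. Those contribute at least 115 each and the other 10 − k at least 7 each.
So the total is at least 115k + 7(10 − k) = 70 + 108k. This must be ≤ 459, giving k ≤ 3.
k = 3 is achieved by 3 values at 115 and 7 at 7, total 394; add 65 to one value (staying below 115) to reach 459.

3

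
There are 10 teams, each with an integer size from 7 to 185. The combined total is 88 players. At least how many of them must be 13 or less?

8

Each value above 13 is at least 14, contributing at least 14 − 7 = 7 above the floor 7.
The sum exceeds the floor total 70 by 18, so at most ⌊18/7⌋ = 2 exceed 13, and at least 8 are ≤ 13.
Exactly 8 works: 8 values at 7 and 2 at 14 total 84; raise one of the low values by 4 (still ≤ 13) to hit 88.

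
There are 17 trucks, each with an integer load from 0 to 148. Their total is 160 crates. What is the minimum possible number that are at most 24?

Let j be the number exceeding 24. Then the total is ≥ 25·j + 0·(17 − j) = 0 + 25j.
So 25j ≤ 160 and j ≤ 6; hence at least 17 − 6 = 11 are ≤ 24.
Exactly 11 works: 11 values at 0 and 6 at 25 total 150; raise one of the low values by 10 (still ≤ 24) to hit 160.

11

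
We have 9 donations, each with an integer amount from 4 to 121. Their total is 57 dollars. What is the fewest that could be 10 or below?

Let j be the number exceeding 10. Then the total is ≥ 11·j + 4·(9 − j) = 36 + 7j.
So 7j ≤ 21 and j ≤ 3; hence at least 9 − 3 = 6 are ≤ 10.
Exactly 6 works: 6 values at 4 and 3 at 11 total 57.

6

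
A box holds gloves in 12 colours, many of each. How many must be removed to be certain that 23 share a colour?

265

In the worst case you draw 22 of each of the 12 colours: 12 × 22 = 264.
One more forces 23 of some colour, so 264 + 1 = 265.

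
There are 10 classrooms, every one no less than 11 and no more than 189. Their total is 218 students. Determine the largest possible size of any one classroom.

119

To make one classroom as large as possible, make the other 9 as small as possible.
The other 9 contribute at least 9 × 11 = 99, leaving at most 218 − 99 = 119.
Since 119 ≤ 189, this is achievable: one at 119 and 9 at 11.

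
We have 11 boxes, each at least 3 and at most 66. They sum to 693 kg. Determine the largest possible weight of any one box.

Maximizing one value means minimizing the remaining 10.
The other 10 contribute at least 10 × 3 = 30, leaving at most 693 − 30 = 663.
But each box is capped at 66, so the maximum is 66.
Achievable: one at 66 and the other 10 totalling 627, which fits since 10 × 3 ≤ 627 ≤ 10 × 66.

66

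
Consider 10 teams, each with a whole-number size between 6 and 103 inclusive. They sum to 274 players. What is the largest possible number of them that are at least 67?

If k of the values are ≥ 67, the total is ≥ 67k + 6(10 − k).
Setting 67k + 6(10 − k) ≤ 274 gives 61k ≤ 214, so k ≤ 3.
k = 3 is achieved by 3 values at 67 and 7 at 6, total 243; add 31 to one value (staying below 67) to reach 274.

3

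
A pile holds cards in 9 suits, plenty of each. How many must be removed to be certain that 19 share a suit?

163

You could draw 18 of every suit without reaching 19 of any — 162 in all.
One more forces 19 of some suit, so 162 + 1 = 163.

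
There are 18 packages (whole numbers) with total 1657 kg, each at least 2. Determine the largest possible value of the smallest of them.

92

The average is 1657/18 < 93, so some value is ≤ 92.
Taking 17 copies of 92 and 1 copy of 93 gives exactly 1657, so 92 is attained.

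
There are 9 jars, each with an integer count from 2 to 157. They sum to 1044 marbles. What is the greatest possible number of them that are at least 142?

7

Suppose k of them are at least 142. Those contribute at least 142 each and the other 9 − k at least 2 each.
So the total is at least 142k + 2(9 − k) = 18 + 140k. This must be ≤ 1044, giving k ≤ 7.
k = 7 is achieved by 7 values at 142 and 2 at 2, total 998; add 46 to one value (staying below 142) to reach 1044.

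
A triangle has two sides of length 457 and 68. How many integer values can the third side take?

135

The triangle inequality gives |457 − 68| < c < 457 + 68, i.e. 389 < c < 525.
So c can be any integer from 390 to 524: 135 values.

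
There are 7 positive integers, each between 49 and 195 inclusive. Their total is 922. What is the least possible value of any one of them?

To make one integer as small as possible, make the other 6 as large as possible.
The other 6 can take up 6 × 195 = 1170 ≥ 922 − 49, so one integer can sit at its floor of 49.
Achievable: one at 49 and the other 6 totalling 873, which fits since 6 × 49 ≤ 873 ≤ 6 × 195.

49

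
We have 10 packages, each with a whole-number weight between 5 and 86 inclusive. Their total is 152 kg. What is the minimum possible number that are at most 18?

3

If only k of them are at most 18, the other 10 − k are at least 19, so the total is at least (10 − k)·19 + k·5.
This is ≤ 152, so (10 − k)·19 + 5k ≤ 152, which gives k ≥ 3.
Exactly 3 works: 3 values at 5 and 7 at 19 total 148; raise one of the low values by 4 (still ≤ 18) to hit 152.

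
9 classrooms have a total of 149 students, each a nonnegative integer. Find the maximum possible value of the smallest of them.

If every one of the 9 were at least 17, the total would be at least 9 × 17 = 153 > 149.
Achievable: 4 of them at 16 and 5 at 17 total 149.

16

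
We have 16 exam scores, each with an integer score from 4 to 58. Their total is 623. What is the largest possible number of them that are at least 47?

With k values at 47 or above and the rest at least 4, the sum is at least 64 + 43k.
Since the sum is 623, we need 43k ≤ 559, i.e. k ≤ 13.
k = 13 is achieved by 13 values at 47 and 3 at 4, total 623.

13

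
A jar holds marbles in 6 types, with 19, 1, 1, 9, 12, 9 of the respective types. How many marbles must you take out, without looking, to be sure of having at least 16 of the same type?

48

In the worst case you take as many as possible of each type without reaching 16: 15 + 1 + 1 + 9 + 12 + 9 = 47.
The next one must give 16 of some type, so 47 + 1 = 48.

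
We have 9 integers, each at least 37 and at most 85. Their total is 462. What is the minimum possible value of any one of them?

37

Minimizing one value means maximizing the remaining 8.
The other 8 can take up 8 × 85 = 680 ≥ 462 − 37, so one integer can sit at its floor of 37.
Achievable: one at 37 and the other 8 totalling 425, which fits since 8 × 37 ≤ 425 ≤ 8 × 85.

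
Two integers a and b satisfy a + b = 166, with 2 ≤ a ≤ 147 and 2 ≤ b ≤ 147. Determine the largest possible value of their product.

6889

ab = a(166 − a) is maximized when a is as near 166/2 as the bounds allow.
Taking a = 83 and b = 83 (both in [2, 147]) gives ab = 6889.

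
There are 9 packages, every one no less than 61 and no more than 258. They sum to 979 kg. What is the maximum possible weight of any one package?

Maximizing one value means minimizing the remaining 8.
The other 8 contribute at least 8 × 61 = 488, leaving at most 979 − 488 = 491.
But each package is capped at 258, so the maximum is 258.
Achievable: one at 258 and the other 8 totalling 721, which fits since 8 × 61 ≤ 721 ≤ 8 × 258.

258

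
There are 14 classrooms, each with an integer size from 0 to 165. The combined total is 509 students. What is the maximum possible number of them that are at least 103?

4

If k of the values are ≥ 103, the total is ≥ 103k + 0(14 − k).
Setting 103k + 0(14 − k) ≤ 509 gives 103k ≤ 509, so k ≤ 4.
k = 4 is achieved by 4 values at 103 and 10 at 0, total 412; add 97 to one value (staying below 103) to reach 509.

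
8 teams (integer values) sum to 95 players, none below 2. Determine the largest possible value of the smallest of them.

11

The 8 values sum to 95, so their minimum is at most ⌊95/8⌋ = 11.
Taking 1 copy of 11 and 7 copies of 12 gives exactly 95, so 11 is attained.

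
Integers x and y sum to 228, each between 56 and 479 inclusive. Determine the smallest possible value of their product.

For a fixed sum, xy is smallest when x and y are as far apart as possible.
At the endpoint x = 56, y = 228 − 56 = 172, so xy = 56 × 172 = 9632.

9632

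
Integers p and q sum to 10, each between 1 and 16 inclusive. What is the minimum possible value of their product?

9

For a fixed sum, pq is smallest when p and q are as far apart as possible.
At the endpoint p = 1, q = 10 − 1 = 9, so pq = 1 × 9 = 9.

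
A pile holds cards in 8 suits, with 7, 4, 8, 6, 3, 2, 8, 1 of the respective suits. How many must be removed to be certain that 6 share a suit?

In the worst case you take as many as possible of each suit without reaching 6: 5 + 4 + 5 + 5 + 3 + 2 + 5 + 1 = 30.
The next one must give 6 of some suit, so 30 + 1 = 31.

31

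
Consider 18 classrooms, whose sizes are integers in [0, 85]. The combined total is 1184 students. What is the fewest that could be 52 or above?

If only k of them are at least 52, the other 18 − k are at most 51, so the total is at most k·85 + (18 − k)·51.
This must reach 1184, so k·85 + (18 − k)·51 ≥ 1184, giving k ≥ 8.
Exactly 8 works: 8 values at 85 and 10 at 51 total 1190; lower one of the high values by 6 (still ≥ 52) to hit 1184.

8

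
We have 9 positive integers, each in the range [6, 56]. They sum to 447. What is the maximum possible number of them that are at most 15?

Suppose k of them are at most 15. Those contribute at most 15 each and the rest at most 56 each.
So the total is at most 15k + 56(9 − k) = 504 − 41k. This must still be ≥ 447, so k ≤ 1.
k = 1 is achieved by 1 value at 15 and 8 at 56, total 463; lower one of the 56's by 16 (still > 15) to reach 447.

1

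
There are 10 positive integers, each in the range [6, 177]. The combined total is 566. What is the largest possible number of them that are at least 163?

Suppose k of them are at least 163. Those contribute at least 163 each and the other 10 − k at least 6 each.
So the total is at least 163k + 6(10 − k) = 60 + 157k. This must be ≤ 566, giving k ≤ 3.
k = 3 is achieved by 3 values at 163 and 7 at 6, total 531; add 35 to one value (staying below 163) to reach 566.

3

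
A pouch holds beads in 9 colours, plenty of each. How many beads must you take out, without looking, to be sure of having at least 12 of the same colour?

100

You could draw 11 of every colour without reaching 12 of any — 99 in all.
One more forces 12 of some colour, so 99 + 1 = 100.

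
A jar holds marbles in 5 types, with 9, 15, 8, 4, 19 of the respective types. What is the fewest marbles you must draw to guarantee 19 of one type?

In the worst case you take as many as possible of each type without reaching 19: 9 + 15 + 8 + 4 + 18 = 54.
The next one must give 19 of some type, so 54 + 1 = 55.

55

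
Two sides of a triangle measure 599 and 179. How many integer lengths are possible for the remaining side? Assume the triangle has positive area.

357

The triangle inequality gives |599 − 179| < c < 599 + 179, i.e. 420 < c < 778.
So c can be any integer from 421 to 777: 357 values.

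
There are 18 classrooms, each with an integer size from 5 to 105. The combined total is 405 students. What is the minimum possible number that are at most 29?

6

If only k of them are at most 29, the other 18 − k are at least 30, so the total is at least (18 − k)·30 + k·5.
This is ≤ 405, so (18 − k)·30 + 5k ≤ 405, which gives k ≥ 6.
Exactly 6 works: 6 values at 5 and 12 at 30 total 390; raise one of the low values by 15 (still ≤ 29) to hit 405.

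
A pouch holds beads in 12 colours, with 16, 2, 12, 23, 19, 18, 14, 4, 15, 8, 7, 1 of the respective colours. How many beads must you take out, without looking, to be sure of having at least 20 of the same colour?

In the worst case you take as many as possible of each colour without reaching 20: 16 + 2 + 12 + 19 + 19 + 18 + 14 + 4 + 15 + 8 + 7 + 1 = 135.
The next one must give 20 of some colour, so 135 + 1 = 136.

136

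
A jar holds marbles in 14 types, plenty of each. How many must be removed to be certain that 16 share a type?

In the worst case you draw 15 of each of the 14 types: 14 × 15 = 210.
One more forces 16 of some type, so 210 + 1 = 211.

211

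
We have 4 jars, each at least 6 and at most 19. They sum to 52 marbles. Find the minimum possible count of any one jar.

6

To make one jar as small as possible, make the other 3 as large as possible.
The other 3 can take up 3 × 19 = 57 ≥ 52 − 6, so one jar can sit at its floor of 6.
Achievable: one at 6 and the other 3 totalling 46, which fits since 3 × 6 ≤ 46 ≤ 3 × 19.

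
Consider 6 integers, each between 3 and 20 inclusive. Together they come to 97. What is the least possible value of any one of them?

To make one integer as small as possible, make the other 5 as large as possible.
The other 5 can take up 5 × 20 = 100 ≥ 97 − 3, so one integer can sit at its floor of 3.
Achievable: one at 3 and the other 5 totalling 94, which fits since 5 × 3 ≤ 94 ≤ 5 × 20.

3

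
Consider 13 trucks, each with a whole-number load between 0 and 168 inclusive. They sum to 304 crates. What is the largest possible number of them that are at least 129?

Suppose k of them are at least 129. Those contribute at least 129 each and the other 13 − k at least 0 each.
So the total is at least 129k + 0(13 − k) = 0 + 129k. This must be ≤ 304, giving k ≤ 2.
k = 2 is achieved by 2 values at 129 and 11 at 0, total 258; add 46 to one value (staying below 129) to reach 304.

2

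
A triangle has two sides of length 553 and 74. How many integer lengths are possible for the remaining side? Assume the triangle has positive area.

147

The triangle inequality gives |553 − 74| < c < 553 + 74, i.e. 479 < c < 627.
So c can be any integer from 480 to 626: 147 values.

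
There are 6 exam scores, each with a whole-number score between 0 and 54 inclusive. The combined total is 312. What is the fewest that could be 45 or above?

5

Suppose at most 6 − j of them reach 45; then j values are ≤ 44 and the rest ≤ 54.
The total is then ≤ 44·j + 54·(6 − j) = 324 − 10j. For this to be ≥ 312 we need j ≤ 1, so at least 6 − 1 = 5 must reach 45.
Exactly 5 works: 5 values at 54 and 1 at 44 total 314; lower one of the high values by 2 (still ≥ 45) to hit 312.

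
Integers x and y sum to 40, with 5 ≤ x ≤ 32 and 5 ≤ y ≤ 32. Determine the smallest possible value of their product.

For a fixed sum, xy is smallest when x and y are as far apart as possible.
The extreme feasible split is x = 8, y = 32, giving xy = 256.

256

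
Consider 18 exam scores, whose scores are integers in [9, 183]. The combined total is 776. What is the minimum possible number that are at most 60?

7

Each value above 60 is at least 61, contributing at least 61 − 9 = 52 above the floor 9.
The sum exceeds the floor total 162 by 614, so at most ⌊614/52⌋ = 11 exceed 60, and at least 7 are ≤ 60.
Exactly 7 works: 7 values at 9 and 11 at 61 total 734; raise one of the low values by 42 (still ≤ 60) to hit 776.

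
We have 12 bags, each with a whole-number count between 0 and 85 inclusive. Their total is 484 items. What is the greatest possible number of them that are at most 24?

Suppose k of them are at most 24. Those contribute at most 24 each and the rest at most 85 each.
So the total is at most 24k + 85(12 − k) = 1020 − 61k. This must still be ≥ 484, so k ≤ 8.
k = 8 is achieved by 8 values at 24 and 4 at 85, total 532; lower one of the 85's by 48 (still > 24) to reach 484.

8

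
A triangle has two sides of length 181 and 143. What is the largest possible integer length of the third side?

323

The third side must be less than 181 + 143 = 324.
The largest integer below 324 is 323.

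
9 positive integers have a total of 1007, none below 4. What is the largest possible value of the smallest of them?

111

The average is 1007/9 < 112, so some value is ≤ 111.
Achievable: 1 of them at 111 and 8 at 112 total 1007.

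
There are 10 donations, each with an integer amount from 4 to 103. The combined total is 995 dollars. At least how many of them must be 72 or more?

9

If only k of them are at least 72, the other 10 − k are at most 71, so the total is at most k·103 + (10 − k)·71.
This must reach 995, so k·103 + (10 − k)·71 ≥ 995, giving k ≥ 9.
Exactly 9 works: 9 values at 103 and 1 at 71 total 998; lower one of the high values by 3 (still ≥ 72) to hit 995.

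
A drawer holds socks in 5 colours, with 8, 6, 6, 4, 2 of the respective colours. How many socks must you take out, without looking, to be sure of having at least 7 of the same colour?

25

In the worst case you take as many as possible of each colour without reaching 7: 6 + 6 + 6 + 4 + 2 = 24.
The next one must give 7 of some colour, so 24 + 1 = 25.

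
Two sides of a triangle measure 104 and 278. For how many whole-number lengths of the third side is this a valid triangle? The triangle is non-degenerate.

The triangle inequality gives |104 − 278| < c < 104 + 278, i.e. 174 < c < 382.
So c can be any integer from 175 to 381: 207 values.

207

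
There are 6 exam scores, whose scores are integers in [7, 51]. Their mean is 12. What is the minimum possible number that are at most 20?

4

The total is 6 × 12 = 72.
Each value above 20 is at least 21, contributing at least 21 − 7 = 14 above the floor 7.
The sum exceeds the floor total 42 by 30, so at most ⌊30/14⌋ = 2 exceed 20, and at least 4 are ≤ 20.
Exactly 4 works: 4 values at 7 and 2 at 21 total 70; raise one of the low values by 2 (still ≤ 20) to hit 72.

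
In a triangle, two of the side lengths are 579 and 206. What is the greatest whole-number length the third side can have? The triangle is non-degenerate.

784

The third side must be less than 579 + 206 = 785.
The largest integer below 785 is 784.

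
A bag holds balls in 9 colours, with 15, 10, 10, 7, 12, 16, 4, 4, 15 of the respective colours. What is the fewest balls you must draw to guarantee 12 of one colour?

80

In the worst case you take as many as possible of each colour without reaching 12: 11 + 10 + 10 + 7 + 11 + 11 + 4 + 4 + 11 = 79.
The next one must give 12 of some colour, so 79 + 1 = 80.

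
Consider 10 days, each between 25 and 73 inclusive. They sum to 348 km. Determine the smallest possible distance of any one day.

25

To make one day as small as possible, make the other 9 as large as possible.
The other 9 can take up 9 × 73 = 657 ≥ 348 − 25, so one day can sit at its floor of 25.
Achievable: one at 25 and the other 9 totalling 323, which fits since 9 × 25 ≤ 323 ≤ 9 × 73.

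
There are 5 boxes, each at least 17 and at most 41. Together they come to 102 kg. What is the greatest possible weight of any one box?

34

To make one box as large as possible, make the other 4 as small as possible.
The other 4 contribute at least 4 × 17 = 68, leaving at most 102 − 68 = 34.
Since 34 ≤ 41, this is achievable: one at 34 and 4 at 17.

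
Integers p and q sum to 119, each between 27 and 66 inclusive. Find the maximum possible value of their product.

With p + q fixed, pq peaks when the two are closest together.
Taking p = 59 and q = 60 (both in [27, 66]) gives pq = 3540.

3540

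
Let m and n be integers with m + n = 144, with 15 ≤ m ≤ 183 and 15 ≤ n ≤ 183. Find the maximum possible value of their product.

mn = m(144 − m) is maximized when m is as near 144/2 as the bounds allow.
Taking m = 72 and n = 72 (both in [15, 183]) gives mn = 5184.

5184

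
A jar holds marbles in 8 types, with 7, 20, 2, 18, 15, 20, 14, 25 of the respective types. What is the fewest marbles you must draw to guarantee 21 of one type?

In the worst case you take as many as possible of each type without reaching 21: 7 + 20 + 2 + 18 + 15 + 20 + 14 + 20 = 116.
The next one must give 21 of some type, so 116 + 1 = 117.

117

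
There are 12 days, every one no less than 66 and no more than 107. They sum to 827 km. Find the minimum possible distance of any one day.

66

Minimizing one value means maximizing the remaining 11.
The other 11 can take up 11 × 107 = 1177 ≥ 827 − 66, so one day can sit at its floor of 66.
Achievable: one at 66 and the other 11 totalling 761, which fits since 11 × 66 ≤ 761 ≤ 11 × 107.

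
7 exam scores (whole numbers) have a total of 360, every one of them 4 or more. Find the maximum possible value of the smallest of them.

The 7 values sum to 360, so their minimum is at most ⌊360/7⌋ = 51.
Achievable: 4 of them at 51 and 3 at 52 total 360.

51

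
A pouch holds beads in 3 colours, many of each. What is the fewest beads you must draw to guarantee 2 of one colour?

In the worst case you draw 1 of each of the 3 colours: 3 × 1 = 3.
One more forces 2 of some colour, so 3 + 1 = 4.

4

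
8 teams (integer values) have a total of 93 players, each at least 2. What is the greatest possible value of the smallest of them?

11

The average is 93/8 < 12, so some value is ≤ 11.
Achievable: 3 of them at 11 and 5 at 12 total 93.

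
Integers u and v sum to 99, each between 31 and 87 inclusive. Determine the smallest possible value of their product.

Since u + v is fixed, pushing one of them to its bound minimizes the product.
At the endpoint u = 31, v = 99 − 31 = 68, so uv = 31 × 68 = 2108.

2108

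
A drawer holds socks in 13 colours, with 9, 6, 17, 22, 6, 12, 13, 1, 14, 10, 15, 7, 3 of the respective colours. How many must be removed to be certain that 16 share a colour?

In the worst case you take as many as possible of each colour without reaching 16: 9 + 6 + 15 + 15 + 6 + 12 + 13 + 1 + 14 + 10 + 15 + 7 + 3 = 126.
The next one must give 16 of some colour, so 126 + 1 = 127.

127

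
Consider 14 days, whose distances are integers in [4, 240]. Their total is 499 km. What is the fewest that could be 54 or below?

If only k of them are at most 54, the other 14 − k are at least 55, so the total is at least (14 − k)·55 + k·4.
This is ≤ 499, so (14 − k)·55 + 4k ≤ 499, which gives k ≥ 6.
Exactly 6 works: 6 values at 4 and 8 at 55 total 464; raise one of the low values by 35 (still ≤ 54) to hit 499.

6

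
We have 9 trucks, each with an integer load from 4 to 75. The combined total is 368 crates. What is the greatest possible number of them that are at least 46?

7

With k values at 46 or above and the rest at least 4, the sum is at least 36 + 42k.
Since the sum is 368, we need 42k ≤ 332, i.e. k ≤ 7.
k = 7 is achieved by 7 values at 46 and 2 at 4, total 330; add 38 to one value (staying below 46) to reach 368.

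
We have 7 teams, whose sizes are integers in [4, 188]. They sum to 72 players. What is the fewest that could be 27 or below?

If only k of them are at most 27, the other 7 − k are at least 28, so the total is at least (7 − k)·28 + k·4.
This is ≤ 72, so (7 − k)·28 + 4k ≤ 72, which gives k ≥ 6.
Exactly 6 works: 6 values at 4 and 1 at 28 total 52; raise one of the low values by 20 (still ≤ 27) to hit 72.

6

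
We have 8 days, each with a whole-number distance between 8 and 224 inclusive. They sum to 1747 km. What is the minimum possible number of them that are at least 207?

6

Suppose at most 8 − j of them reach 207; then j values are ≤ 206 and the rest ≤ 224.
The total is then ≤ 206·j + 224·(8 − j) = 1792 − 18j. For this to be ≥ 1747 we need j ≤ 2, so at least 8 − 2 = 6 must reach 207.
Exactly 6 works: 6 values at 224 and 2 at 206 total 1756; lower one of the high values by 9 (still ≥ 207) to hit 1747.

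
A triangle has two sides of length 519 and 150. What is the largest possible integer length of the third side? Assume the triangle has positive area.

668

The third side must be less than 519 + 150 = 669.
The largest integer below 669 is 668.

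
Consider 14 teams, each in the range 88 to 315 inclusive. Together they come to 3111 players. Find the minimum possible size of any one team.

88

To make one team as small as possible, make the other 13 as large as possible.
The other 13 can take up 13 × 315 = 4095 ≥ 3111 − 88, so one team can sit at its floor of 88.
Achievable: one at 88 and the other 13 totalling 3023, which fits since 13 × 88 ≤ 3023 ≤ 13 × 315.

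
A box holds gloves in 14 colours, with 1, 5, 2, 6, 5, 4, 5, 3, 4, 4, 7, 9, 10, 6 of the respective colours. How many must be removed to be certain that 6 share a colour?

59

In the worst case you take as many as possible of each colour without reaching 6: 1 + 5 + 2 + 5 + 5 + 4 + 5 + 3 + 4 + 4 + 5 + 5 + 5 + 5 = 58.
The next one must give 6 of some colour, so 58 + 1 = 59.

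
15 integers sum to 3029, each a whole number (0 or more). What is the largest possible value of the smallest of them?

The 15 values sum to 3029, so their minimum is at most ⌊3029/15⌋ = 201.
Taking 1 copy of 201 and 14 copies of 202 gives exactly 3029, so 201 is attained.

201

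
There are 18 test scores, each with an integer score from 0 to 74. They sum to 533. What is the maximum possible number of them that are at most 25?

Each value at 25 or below falls at least 74 − 25 = 49 short of the ceiling 74.
The ceiling total is 18 × 74 = 1332, and we need 533, so at most ⌊(1332 − 533)/49⌋ = 16 can be that low.
k = 16 is achieved by 16 values at 25 and 2 at 74, total 548; lower one of the 74's by 15 (still > 25) to reach 533.

16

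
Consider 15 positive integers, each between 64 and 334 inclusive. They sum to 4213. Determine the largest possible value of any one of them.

To make one integer as large as possible, make the other 14 as small as possible.
The other 14 contribute at least 14 × 64 = 896, leaving at most 4213 − 896 = 3317.
But each integer is capped at 334, so the maximum is 334.
Achievable: one at 334 and the other 14 totalling 3879, which fits since 14 × 64 ≤ 3879 ≤ 14 × 334.

334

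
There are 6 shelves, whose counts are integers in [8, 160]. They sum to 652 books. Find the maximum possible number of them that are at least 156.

Suppose k of them are at least 156. Those contribute at least 156 each and the other 6 − k at least 8 each.
So the total is at least 156k + 8(6 − k) = 48 + 148k. This must be ≤ 652, giving k ≤ 4.
k = 4 is achieved by 4 values at 156 and 2 at 8, total 640; add 12 to one value (staying below 156) to reach 652.

4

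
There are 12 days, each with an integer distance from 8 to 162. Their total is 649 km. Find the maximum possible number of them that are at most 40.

10

Each value at 40 or below falls at least 162 − 40 = 122 short of the ceiling 162.
The ceiling total is 12 × 162 = 1944, and we need 649, so at most ⌊(1944 − 649)/122⌋ = 10 can be that low.
k = 10 is achieved by 10 values at 40 and 2 at 162, total 724; lower one of the 162's by 75 (still > 40) to reach 649.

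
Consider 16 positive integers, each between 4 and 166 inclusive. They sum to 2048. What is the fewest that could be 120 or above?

If only k of them are at least 120, the other 16 − k are at most 119, so the total is at most k·166 + (16 − k)·119.
This must reach 2048, so k·166 + (16 − k)·119 ≥ 2048, giving k ≥ 4.
Exactly 4 works: 4 values at 166 and 12 at 119 total 2092; lower one of the high values by 44 (still ≥ 120) to hit 2048.

4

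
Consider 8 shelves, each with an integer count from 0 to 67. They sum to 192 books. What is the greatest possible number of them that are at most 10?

6

Each value at 10 or below falls at least 67 − 10 = 57 short of the ceiling 67.
The ceiling total is 8 × 67 = 536, and we need 192, so at most ⌊(536 − 192)/57⌋ = 6 can be that low.
k = 6 is achieved by 6 values at 10 and 2 at 67, total 194; lower one of the 67's by 2 (still > 10) to reach 192.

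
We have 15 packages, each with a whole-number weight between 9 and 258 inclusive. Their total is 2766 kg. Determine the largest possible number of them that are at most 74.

Suppose k of them are at most 74. Those contribute at most 74 each and the rest at most 258 each.
So the total is at most 74k + 258(15 − k) = 3870 − 184k. This must still be ≥ 2766, so k ≤ 6.
k = 6 is achieved by 6 values at 74 and 9 at 258, total 2766.

6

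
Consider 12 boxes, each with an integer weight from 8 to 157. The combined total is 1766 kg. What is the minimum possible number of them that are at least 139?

6

If only k of them are at least 139, the other 12 − k are at most 138, so the total is at most k·157 + (12 − k)·138.
This must reach 1766, so k·157 + (12 − k)·138 ≥ 1766, giving k ≥ 6.
Exactly 6 works: 6 values at 157 and 6 at 138 total 1770; lower one of the high values by 4 (still ≥ 139) to hit 1766.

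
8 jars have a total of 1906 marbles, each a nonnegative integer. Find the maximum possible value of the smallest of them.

238

The 8 values sum to 1906, so their minimum is at most ⌊1906/8⌋ = 238.
Achievable: 6 of them at 238 and 2 at 239 total 1906.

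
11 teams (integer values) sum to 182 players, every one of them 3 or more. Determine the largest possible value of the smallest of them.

The 11 values sum to 182, so their minimum is at most ⌊182/11⌋ = 16.
Equality holds with 5 values of 16 and 6 values of 17.

16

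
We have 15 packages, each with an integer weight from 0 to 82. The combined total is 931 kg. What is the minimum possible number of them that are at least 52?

If only k of them are at least 52, the other 15 − k are at most 51, so the total is at most k·82 + (15 − k)·51.
This must reach 931, so k·82 + (15 − k)·51 ≥ 931, giving k ≥ 6.
Exactly 6 works: 6 values at 82 and 9 at 51 total 951; lower one of the high values by 20 (still ≥ 52) to hit 931.

6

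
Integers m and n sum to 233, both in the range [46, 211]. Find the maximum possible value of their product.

For a fixed sum, the product mn is largest when m and n are as close as possible.
Taking m = 116 and n = 117 (both in [46, 211]) gives mn = 13572.

13572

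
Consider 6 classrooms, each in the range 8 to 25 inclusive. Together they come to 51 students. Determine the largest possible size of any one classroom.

Maximizing one value means minimizing the remaining 5.
The other 5 contribute at least 5 × 8 = 40, leaving at most 51 − 40 = 11.
Since 11 ≤ 25, this is achievable: one at 11 and 5 at 8.

11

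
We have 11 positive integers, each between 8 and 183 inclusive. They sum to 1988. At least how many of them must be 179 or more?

6

Suppose at most 11 − j of them reach 179; then j values are ≤ 178 and the rest ≤ 183.
The total is then ≤ 178·j + 183·(11 − j) = 2013 − 5j. For this to be ≥ 1988 we need j ≤ 5, so at least 11 − 5 = 6 must reach 179.
Exactly 6 works: 6 values at 183 and 5 at 178 total 1988.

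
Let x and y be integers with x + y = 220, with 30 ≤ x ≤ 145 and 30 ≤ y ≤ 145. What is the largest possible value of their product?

12100

xy = x(220 − x) is maximized when x is as near 220/2 as the bounds allow.
Taking x = 110 and y = 110 (both in [30, 145]) gives xy = 12100.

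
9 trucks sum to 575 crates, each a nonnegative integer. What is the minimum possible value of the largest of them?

If every one of the 9 were at most 63, the total would be at most 9 × 63 = 567 < 575.
Equality holds with 8 values of 64 and 1 value of 63.

64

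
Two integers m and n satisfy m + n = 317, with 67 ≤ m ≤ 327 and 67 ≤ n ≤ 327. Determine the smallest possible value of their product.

Since m + n is fixed, pushing one of them to its bound minimizes the product.
At the endpoint m = 67, n = 317 − 67 = 250, so mn = 67 × 250 = 16750.

16750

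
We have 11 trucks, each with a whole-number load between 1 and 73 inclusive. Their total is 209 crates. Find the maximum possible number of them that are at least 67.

3

With k values at 67 or above and the rest at least 1, the sum is at least 11 + 66k.
Since the sum is 209, we need 66k ≤ 198, i.e. k ≤ 3.
k = 3 is achieved by 3 values at 67 and 8 at 1, total 209.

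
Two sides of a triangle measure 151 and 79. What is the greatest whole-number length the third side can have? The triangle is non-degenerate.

The third side must be less than 151 + 79 = 230.
The largest integer below 230 is 229.

229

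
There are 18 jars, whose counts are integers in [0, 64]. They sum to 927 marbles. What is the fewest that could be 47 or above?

6

Each value short of 47 is at most 46, costing at least 64 − 46 = 18 against the maximum total of 1152.
We can afford to lose at most 1152 − 927 = 225, so at most ⌊225/18⌋ = 12 fall short, and at least 6 are ≥ 47.
Exactly 6 works: 6 values at 64 and 12 at 46 total 936; lower one of the high values by 9 (still ≥ 47) to hit 927.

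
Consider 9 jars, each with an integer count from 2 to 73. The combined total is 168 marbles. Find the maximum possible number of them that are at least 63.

2

If k of the values are ≥ 63, the total is ≥ 63k + 2(9 − k).
Setting 63k + 2(9 − k) ≤ 168 gives 61k ≤ 150, so k ≤ 2.
k = 2 is achieved by 2 values at 63 and 7 at 2, total 140; add 28 to one value (staying below 63) to reach 168.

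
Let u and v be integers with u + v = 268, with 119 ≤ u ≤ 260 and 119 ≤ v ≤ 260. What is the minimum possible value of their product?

uv = u(268 − u) is concave in u, so over [119, 149] it is minimized at an endpoint.
The extreme feasible split is u = 119, v = 149, giving uv = 17731.

17731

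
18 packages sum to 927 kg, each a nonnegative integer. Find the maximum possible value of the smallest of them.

If every one of the 18 were at least 52, the total would be at least 18 × 52 = 936 > 927.
Achievable: 9 of them at 51 and 9 at 52 total 927.

51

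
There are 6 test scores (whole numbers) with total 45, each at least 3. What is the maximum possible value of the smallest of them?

7

The 6 values sum to 45, so their minimum is at most ⌊45/6⌋ = 7.
Achievable: 3 of them at 7 and 3 at 8 total 45.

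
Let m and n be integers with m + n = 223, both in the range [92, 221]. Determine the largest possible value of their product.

12432

With m + n fixed, mn peaks when the two are closest together.
Taking m = 111 and n = 112 (both in [92, 221]) gives mn = 12432.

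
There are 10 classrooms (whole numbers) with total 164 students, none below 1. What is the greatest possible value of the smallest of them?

If every one of the 10 were at least 17, the total would be at least 10 × 17 = 170 > 164.
Taking 6 copies of 16 and 4 copies of 17 gives exactly 164, so 16 is attained.

16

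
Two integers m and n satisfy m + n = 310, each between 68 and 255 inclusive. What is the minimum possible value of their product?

16456

For a fixed sum, mn is smallest when m and n are as far apart as possible.
The extreme feasible split is m = 68, n = 242, giving mn = 16456.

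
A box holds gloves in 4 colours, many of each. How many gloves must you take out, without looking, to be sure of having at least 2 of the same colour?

You could draw 1 of every colour without reaching 2 of any — 4 in all.
One more forces 2 of some colour, so 4 + 1 = 5.

5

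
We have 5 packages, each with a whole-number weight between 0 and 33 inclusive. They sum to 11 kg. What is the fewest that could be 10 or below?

4

If only k of them are at most 10, the other 5 − k are at least 11, so the total is at least (5 − k)·11 + k·0.
This is ≤ 11, so (5 − k)·11 + 0k ≤ 11, which gives k ≥ 4.
Exactly 4 works: 4 values at 0 and 1 at 11 total 11.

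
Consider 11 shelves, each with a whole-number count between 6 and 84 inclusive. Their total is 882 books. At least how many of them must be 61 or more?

10

If only k of them are at least 61, the other 11 − k are at most 60, so the total is at most k·84 + (11 − k)·60.
This must reach 882, so k·84 + (11 − k)·60 ≥ 882, giving k ≥ 10.
Exactly 10 works: 10 values at 84 and 1 at 60 total 900; lower one of the high values by 18 (still ≥ 61) to hit 882.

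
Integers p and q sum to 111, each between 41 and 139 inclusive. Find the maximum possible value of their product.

3080

With p + q fixed, pq peaks when the two are closest together.
Taking p = 55 and q = 56 (both in [41, 139]) gives pq = 3080.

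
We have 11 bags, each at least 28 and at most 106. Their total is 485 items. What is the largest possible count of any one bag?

106

Maximizing one value means minimizing the remaining 10.
The other 10 contribute at least 10 × 28 = 280, leaving at most 485 − 280 = 205.
But each bag is capped at 106, so the maximum is 106.
Achievable: one at 106 and the other 10 totalling 379, which fits since 10 × 28 ≤ 379 ≤ 10 × 106.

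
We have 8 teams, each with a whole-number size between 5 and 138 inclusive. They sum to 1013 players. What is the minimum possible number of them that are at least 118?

Suppose at most 8 − j of them reach 118; then j values are ≤ 117 and the rest ≤ 138.
The total is then ≤ 117·j + 138·(8 − j) = 1104 − 21j. For this to be ≥ 1013 we need j ≤ 4, so at least 8 − 4 = 4 must reach 118.
Exactly 4 works: 4 values at 138 and 4 at 117 total 1020; lower one of the high values by 7 (still ≥ 118) to hit 1013.

4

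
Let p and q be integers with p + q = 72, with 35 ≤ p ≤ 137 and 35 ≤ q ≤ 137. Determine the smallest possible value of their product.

1295

Since p + q is fixed, pushing one of them to its bound minimizes the product.
At the endpoint p = 35, q = 72 − 35 = 37, so pq = 35 × 37 = 1295.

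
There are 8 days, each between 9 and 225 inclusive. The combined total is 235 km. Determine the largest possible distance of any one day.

172

To make one day as large as possible, make the other 7 as small as possible.
The other 7 contribute at least 7 × 9 = 63, leaving at most 235 − 63 = 172.
Since 172 ≤ 225, this is achievable: one at 172 and 7 at 9.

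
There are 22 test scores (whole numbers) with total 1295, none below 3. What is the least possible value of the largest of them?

If every one of the 22 were at most 58, the total would be at most 22 × 58 = 1276 < 1295.
Achievable: 19 of them at 59 and 3 at 58 total 1295.

59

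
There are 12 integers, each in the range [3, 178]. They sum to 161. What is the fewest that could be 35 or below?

Each value above 35 is at least 36, contributing at least 36 − 3 = 33 above the floor 3.
The sum exceeds the floor total 36 by 125, so at most ⌊125/33⌋ = 3 exceed 35, and at least 9 are ≤ 35.
Exactly 9 works: 9 values at 3 and 3 at 36 total 135; raise one of the low values by 26 (still ≤ 35) to hit 161.

9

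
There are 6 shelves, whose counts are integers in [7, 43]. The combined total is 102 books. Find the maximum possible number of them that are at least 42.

1

Suppose k of them are at least 42. Those contribute at least 42 each and the other 6 − k at least 7 each.
So the total is at least 42k + 7(6 − k) = 42 + 35k. This must be ≤ 102, giving k ≤ 1.
k = 1 is achieved by 1 value at 42 and 5 at 7, total 77; add 25 to one value (staying below 42) to reach 102.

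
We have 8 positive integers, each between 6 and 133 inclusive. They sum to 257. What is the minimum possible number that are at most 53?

Let j be the number exceeding 53. Then the total is ≥ 54·j + 6·(8 − j) = 48 + 48j.
So 48j ≤ 209 and j ≤ 4; hence at least 8 − 4 = 4 are ≤ 53.
Exactly 4 works: 4 values at 6 and 4 at 54 total 240; raise one of the low values by 17 (still ≤ 53) to hit 257.

4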